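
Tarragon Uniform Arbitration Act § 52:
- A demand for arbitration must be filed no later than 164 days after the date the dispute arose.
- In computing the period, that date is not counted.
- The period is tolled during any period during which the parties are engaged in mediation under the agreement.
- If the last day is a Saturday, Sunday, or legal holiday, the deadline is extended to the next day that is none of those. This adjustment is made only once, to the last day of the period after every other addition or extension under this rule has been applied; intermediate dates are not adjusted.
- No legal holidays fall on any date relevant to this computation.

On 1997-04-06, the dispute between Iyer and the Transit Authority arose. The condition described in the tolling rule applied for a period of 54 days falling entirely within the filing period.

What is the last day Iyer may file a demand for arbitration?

November 10, 1997

164 days after 1997-04-06 is September 17, 1997.
Tolling adds 54 days: September 17, 1997 + 54 days = November 10, 1997.
November 10, 1997 is a Monday and not a legal holiday, so no extension applies.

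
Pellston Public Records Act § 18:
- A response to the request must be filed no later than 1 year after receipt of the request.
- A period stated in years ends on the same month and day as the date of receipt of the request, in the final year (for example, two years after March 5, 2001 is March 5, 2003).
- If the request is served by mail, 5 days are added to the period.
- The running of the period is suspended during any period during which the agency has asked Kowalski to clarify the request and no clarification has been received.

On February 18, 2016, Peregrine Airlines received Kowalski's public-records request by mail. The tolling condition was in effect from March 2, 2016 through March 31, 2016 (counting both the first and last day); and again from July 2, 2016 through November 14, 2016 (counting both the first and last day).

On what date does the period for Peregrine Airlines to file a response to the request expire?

1 year after February 18, 2016 is February 18, 2017.
Service was by mail, adding 5 days: February 18, 2017 + 5 days = February 23, 2017.
From March 2, 2016 through March 31, 2016 inclusive is 30 days; tolling adds 30 days: February 23, 2017 + 30 days = March 25, 2017.
From July 2, 2016 through November 14, 2016 inclusive is 136 days; tolling adds 136 days: March 25, 2017 + 136 days = August 8, 2017.

August 8, 2017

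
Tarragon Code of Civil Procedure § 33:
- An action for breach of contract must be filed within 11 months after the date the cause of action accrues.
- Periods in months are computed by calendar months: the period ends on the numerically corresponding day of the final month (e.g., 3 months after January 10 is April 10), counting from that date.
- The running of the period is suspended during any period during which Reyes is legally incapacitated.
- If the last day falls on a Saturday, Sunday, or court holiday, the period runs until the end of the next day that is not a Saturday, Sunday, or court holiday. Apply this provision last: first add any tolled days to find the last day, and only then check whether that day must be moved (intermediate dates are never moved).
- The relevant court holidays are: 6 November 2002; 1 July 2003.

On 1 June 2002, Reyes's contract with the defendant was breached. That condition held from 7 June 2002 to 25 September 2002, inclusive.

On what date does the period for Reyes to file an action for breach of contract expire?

11 months after 1 June 2002 is May 1, 2003.
From June 7, 2002 through September 25, 2002 inclusive is 111 days; tolling adds 111 days: May 1, 2003 + 111 days = August 20, 2003.
August 20, 2003 is a Wednesday and not a court holiday, so no extension applies.

August 20, 2003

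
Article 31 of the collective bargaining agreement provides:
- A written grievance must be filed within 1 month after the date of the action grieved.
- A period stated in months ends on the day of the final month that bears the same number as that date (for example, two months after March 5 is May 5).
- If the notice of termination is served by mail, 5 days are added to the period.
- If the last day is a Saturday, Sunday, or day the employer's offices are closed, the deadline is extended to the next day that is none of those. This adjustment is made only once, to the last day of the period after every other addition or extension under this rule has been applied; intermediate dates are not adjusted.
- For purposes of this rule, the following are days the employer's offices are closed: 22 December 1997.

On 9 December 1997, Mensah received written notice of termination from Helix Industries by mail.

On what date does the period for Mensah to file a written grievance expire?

January 14, 1998

1 month after 9 December 1997 is January 9, 1998.
Service was by mail, adding 5 days: January 9, 1998 + 5 days = January 14, 1998.
January 14, 1998 is a Wednesday and not a day the employer's offices are closed, so no extension applies.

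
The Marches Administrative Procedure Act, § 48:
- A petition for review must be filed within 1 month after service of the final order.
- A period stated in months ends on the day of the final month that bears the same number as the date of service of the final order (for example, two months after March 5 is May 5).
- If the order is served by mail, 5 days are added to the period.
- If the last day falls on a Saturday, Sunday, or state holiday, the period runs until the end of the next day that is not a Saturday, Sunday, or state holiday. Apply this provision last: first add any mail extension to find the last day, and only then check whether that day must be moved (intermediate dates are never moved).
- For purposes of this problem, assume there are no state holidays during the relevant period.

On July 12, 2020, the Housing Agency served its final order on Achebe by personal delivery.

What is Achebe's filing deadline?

1 month after July 12, 2020 is August 12, 2020.
Service was not by mail, so no mail extension applies.
August 12, 2020 is a Wednesday and not a state holiday, so no extension applies.

August 12, 2020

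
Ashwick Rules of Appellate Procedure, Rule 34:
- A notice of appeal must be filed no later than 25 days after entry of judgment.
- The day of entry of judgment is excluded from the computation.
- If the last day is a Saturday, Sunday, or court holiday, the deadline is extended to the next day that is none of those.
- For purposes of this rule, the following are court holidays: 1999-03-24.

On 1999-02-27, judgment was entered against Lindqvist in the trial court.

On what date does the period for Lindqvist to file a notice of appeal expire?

March 25, 1999

25 days after 1999-02-27 is March 24, 1999.
March 24, 1999 is a listed holiday. The next qualifying day is March 25, 1999.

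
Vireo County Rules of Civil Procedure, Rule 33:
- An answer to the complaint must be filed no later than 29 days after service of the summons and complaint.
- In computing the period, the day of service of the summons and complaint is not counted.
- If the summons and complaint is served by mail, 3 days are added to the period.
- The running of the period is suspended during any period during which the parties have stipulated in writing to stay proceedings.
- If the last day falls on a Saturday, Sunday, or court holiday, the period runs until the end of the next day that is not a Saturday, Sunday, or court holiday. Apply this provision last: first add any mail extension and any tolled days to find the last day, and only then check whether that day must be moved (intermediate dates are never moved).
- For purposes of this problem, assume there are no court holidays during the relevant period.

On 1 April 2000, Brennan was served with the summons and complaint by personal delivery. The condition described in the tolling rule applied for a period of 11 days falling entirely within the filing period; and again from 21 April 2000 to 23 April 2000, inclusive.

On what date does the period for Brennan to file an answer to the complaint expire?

29 days after 1 April 2000 is April 30, 2000.
Service was not by mail, so no mail extension applies.
Tolling adds 11 days: April 30, 2000 + 11 days = May 11, 2000.
From April 21, 2000 through April 23, 2000 inclusive is 3 days; tolling adds 3 days: May 11, 2000 + 3 days = May 14, 2000.
May 14, 2000 is Sunday. The next qualifying day is May 15, 2000.

May 15, 2000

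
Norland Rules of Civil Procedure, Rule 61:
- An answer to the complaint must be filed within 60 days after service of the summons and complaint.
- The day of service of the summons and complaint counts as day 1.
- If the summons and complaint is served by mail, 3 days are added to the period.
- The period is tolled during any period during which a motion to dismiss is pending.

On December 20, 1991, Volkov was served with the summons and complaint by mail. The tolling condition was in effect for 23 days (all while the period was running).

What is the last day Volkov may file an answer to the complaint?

March 14, 1992

Counting December 20, 1991 as day 1, day 60 is February 17, 1992.
Service was by mail, adding 3 days: February 17, 1992 + 3 days = February 20, 1992.
Tolling adds 23 days: February 20, 1992 + 23 days = March 14, 1992.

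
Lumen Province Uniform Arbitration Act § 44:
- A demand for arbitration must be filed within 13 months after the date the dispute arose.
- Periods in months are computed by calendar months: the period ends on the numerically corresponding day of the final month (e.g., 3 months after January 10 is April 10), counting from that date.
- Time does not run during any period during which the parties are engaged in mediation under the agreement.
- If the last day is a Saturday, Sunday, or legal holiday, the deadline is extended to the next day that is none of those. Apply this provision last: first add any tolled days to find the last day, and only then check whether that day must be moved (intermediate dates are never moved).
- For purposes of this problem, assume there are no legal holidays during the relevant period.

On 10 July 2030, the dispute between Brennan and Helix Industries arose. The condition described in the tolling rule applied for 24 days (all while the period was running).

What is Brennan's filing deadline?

September 3, 2031

13 months after 10 July 2030 is August 10, 2031.
Tolling adds 24 days: August 10, 2031 + 24 days = September 3, 2031.
September 3, 2031 is a Wednesday and not a legal holiday, so no extension applies.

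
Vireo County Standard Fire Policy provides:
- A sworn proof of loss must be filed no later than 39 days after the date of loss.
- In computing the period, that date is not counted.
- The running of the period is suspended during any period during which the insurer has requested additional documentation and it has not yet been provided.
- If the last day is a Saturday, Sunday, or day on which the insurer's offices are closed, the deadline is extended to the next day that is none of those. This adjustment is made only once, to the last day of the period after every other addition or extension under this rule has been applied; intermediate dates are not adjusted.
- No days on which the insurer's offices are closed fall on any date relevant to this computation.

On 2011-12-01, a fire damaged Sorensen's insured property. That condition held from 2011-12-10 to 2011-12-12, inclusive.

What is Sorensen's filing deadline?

39 days after 2011-12-01 is January 9, 2012.
From December 10, 2011 through December 12, 2011 inclusive is 3 days; tolling adds 3 days: January 9, 2012 + 3 days = January 12, 2012.
January 12, 2012 is a Thursday and not a day on which the insurer's offices are closed, so no extension applies.

January 12, 2012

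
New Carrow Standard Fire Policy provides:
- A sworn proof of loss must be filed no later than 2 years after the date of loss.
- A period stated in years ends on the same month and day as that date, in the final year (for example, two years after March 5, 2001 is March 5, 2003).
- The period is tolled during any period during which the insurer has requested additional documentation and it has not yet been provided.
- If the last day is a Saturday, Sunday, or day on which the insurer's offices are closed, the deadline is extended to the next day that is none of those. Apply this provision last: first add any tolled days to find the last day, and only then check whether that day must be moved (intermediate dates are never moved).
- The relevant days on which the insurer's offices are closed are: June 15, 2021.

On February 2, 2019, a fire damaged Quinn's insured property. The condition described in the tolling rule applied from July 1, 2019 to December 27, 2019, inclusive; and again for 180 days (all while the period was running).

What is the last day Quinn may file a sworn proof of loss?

January 28, 2022

2 years after February 2, 2019 is February 2, 2021.
From July 1, 2019 through December 27, 2019 inclusive is 180 days; tolling adds 180 days: February 2, 2021 + 180 days = August 1, 2021.
Tolling adds 180 days: August 1, 2021 + 180 days = January 28, 2022.
January 28, 2022 is a Friday and not a day on which the insurer's offices are closed, so no extension applies.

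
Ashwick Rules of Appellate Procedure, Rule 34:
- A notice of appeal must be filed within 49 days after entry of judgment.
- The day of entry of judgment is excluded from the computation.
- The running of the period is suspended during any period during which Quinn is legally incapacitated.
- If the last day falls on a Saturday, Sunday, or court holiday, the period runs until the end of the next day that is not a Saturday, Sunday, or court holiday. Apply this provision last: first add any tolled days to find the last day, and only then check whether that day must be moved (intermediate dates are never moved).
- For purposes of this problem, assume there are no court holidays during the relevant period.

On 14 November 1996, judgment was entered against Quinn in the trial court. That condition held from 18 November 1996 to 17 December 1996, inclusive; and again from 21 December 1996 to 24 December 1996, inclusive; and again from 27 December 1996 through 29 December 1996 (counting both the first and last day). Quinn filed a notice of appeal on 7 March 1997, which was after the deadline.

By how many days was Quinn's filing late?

25 days

49 days after 14 November 1996 is January 2, 1997.
From November 18, 1996 through December 17, 1996 inclusive is 30 days; tolling adds 30 days: January 2, 1997 + 30 days = February 1, 1997.
From December 21, 1996 through December 24, 1996 inclusive is 4 days; tolling adds 4 days: February 1, 1997 + 4 days = February 5, 1997.
From December 27, 1996 through December 29, 1996 inclusive is 3 days; tolling adds 3 days: February 5, 1997 + 3 days = February 8, 1997.
February 8, 1997 is Saturday; February 9, 1997 is Sunday. The next qualifying day is February 10, 1997.
The deadline is February 10, 1997; from February 10, 1997 to March 7, 1997 is 25 days.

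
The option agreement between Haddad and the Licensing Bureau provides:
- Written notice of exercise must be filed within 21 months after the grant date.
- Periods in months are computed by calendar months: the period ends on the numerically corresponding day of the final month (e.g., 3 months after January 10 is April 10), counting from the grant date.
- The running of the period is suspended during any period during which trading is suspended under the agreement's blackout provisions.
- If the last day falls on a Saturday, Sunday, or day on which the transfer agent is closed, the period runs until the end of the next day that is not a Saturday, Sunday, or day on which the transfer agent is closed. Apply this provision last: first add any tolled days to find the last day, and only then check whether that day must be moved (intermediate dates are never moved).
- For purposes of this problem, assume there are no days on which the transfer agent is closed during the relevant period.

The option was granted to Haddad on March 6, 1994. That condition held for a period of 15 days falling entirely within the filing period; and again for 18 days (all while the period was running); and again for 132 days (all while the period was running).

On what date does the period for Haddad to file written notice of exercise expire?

21 months after March 6, 1994 is December 6, 1995.
Tolling adds 15 days: December 6, 1995 + 15 days = December 21, 1995.
Tolling adds 18 days: December 21, 1995 + 18 days = January 8, 1996.
Tolling adds 132 days: January 8, 1996 + 132 days = May 19, 1996.
May 19, 1996 is Sunday. The next qualifying day is May 20, 1996.

May 20, 1996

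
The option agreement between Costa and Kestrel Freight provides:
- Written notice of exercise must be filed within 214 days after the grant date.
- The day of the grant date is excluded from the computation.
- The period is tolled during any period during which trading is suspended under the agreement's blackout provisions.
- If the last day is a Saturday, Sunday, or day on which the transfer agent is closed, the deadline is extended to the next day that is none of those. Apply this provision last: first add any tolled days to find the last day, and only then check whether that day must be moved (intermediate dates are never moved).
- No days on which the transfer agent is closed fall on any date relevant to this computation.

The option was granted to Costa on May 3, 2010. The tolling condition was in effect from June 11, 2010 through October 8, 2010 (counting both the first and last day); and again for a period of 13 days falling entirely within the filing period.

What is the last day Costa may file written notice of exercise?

214 days after May 3, 2010 is December 3, 2010.
From June 11, 2010 through October 8, 2010 inclusive is 120 days; tolling adds 120 days: December 3, 2010 + 120 days = April 2, 2011.
Tolling adds 13 days: April 2, 2011 + 13 days = April 15, 2011.
April 15, 2011 is a Friday and not a day on which the transfer agent is closed, so no extension applies.

April 15, 2011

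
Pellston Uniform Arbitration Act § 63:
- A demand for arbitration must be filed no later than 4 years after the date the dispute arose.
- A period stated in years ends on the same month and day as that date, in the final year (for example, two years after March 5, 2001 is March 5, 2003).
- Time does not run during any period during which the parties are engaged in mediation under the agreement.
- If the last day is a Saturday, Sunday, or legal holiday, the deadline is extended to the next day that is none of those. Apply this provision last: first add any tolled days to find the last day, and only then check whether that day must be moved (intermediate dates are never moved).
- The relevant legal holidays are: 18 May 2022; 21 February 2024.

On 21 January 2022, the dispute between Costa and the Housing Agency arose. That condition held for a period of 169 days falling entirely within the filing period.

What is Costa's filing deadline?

4 years after 21 January 2022 is January 21, 2026.
Tolling adds 169 days: January 21, 2026 + 169 days = July 9, 2026.
July 9, 2026 is a Thursday and not a legal holiday, so no extension applies.

July 9, 2026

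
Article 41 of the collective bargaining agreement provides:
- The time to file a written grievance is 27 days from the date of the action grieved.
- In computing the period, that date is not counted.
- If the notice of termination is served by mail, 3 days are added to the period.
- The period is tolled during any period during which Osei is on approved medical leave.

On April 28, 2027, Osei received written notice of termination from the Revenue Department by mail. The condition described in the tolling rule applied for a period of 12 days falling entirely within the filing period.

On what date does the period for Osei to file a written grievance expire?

27 days after April 28, 2027 is May 25, 2027.
Service was by mail, adding 3 days: May 25, 2027 + 3 days = May 28, 2027.
Tolling adds 12 days: May 28, 2027 + 12 days = June 9, 2027.

June 9, 2027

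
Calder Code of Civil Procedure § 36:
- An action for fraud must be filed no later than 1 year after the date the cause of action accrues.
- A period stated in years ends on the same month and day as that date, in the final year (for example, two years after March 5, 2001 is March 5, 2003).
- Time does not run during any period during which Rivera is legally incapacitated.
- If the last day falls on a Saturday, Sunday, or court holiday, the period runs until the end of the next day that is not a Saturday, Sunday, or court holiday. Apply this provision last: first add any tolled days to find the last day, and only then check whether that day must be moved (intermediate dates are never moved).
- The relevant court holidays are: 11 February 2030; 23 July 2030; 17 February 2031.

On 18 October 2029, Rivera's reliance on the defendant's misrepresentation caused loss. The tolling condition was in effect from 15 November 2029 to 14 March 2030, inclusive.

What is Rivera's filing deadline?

February 18, 2031

1 year after 18 October 2029 is October 18, 2030.
From November 15, 2029 through March 14, 2030 inclusive is 120 days; tolling adds 120 days: October 18, 2030 + 120 days = February 15, 2031.
February 15, 2031 is Saturday; February 16, 2031 is Sunday; February 17, 2031 is a listed holiday. The next qualifying day is February 18, 2031.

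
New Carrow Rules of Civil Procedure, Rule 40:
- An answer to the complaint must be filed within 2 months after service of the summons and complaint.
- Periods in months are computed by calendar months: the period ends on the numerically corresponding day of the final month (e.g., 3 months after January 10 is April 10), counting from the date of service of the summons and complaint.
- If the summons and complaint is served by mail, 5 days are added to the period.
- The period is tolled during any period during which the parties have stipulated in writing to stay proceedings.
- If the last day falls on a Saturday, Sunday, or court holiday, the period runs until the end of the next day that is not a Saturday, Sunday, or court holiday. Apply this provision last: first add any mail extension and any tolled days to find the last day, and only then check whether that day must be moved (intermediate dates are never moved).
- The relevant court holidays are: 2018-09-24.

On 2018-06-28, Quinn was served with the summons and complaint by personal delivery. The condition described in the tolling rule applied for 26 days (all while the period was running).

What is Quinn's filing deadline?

September 25, 2018

2 months after 2018-06-28 is August 28, 2018.
Service was not by mail, so no mail extension applies.
Tolling adds 26 days: August 28, 2018 + 26 days = September 23, 2018.
September 23, 2018 is Sunday; September 24, 2018 is a listed holiday. The next qualifying day is September 25, 2018.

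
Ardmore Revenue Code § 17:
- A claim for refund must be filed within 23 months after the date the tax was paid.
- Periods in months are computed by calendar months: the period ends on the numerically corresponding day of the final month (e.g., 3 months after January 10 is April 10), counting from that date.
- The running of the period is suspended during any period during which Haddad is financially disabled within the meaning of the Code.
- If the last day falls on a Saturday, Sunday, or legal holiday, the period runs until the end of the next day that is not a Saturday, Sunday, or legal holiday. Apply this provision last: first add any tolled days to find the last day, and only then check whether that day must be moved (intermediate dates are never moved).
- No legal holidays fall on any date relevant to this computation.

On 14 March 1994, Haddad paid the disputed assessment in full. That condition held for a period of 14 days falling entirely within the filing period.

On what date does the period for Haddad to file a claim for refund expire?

23 months after 14 March 1994 is February 14, 1996.
Tolling adds 14 days: February 14, 1996 + 14 days = February 28, 1996.
February 28, 1996 is a Wednesday and not a legal holiday, so no extension applies.

February 28, 1996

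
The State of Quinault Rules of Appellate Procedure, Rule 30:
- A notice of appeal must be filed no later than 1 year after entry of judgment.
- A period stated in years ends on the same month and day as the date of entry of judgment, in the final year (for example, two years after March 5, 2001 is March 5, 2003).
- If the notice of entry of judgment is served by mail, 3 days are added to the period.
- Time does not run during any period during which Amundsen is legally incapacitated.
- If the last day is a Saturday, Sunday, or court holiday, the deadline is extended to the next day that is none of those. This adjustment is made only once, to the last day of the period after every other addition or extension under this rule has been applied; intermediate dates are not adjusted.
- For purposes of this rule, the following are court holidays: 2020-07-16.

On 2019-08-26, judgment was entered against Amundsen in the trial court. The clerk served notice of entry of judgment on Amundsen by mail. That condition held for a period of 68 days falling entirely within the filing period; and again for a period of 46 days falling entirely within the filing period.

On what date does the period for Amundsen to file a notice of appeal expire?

1 year after 2019-08-26 is August 26, 2020.
Service was by mail, adding 3 days: August 26, 2020 + 3 days = August 29, 2020.
Tolling adds 68 days: August 29, 2020 + 68 days = November 5, 2020.
Tolling adds 46 days: November 5, 2020 + 46 days = December 21, 2020.
December 21, 2020 is a Monday and not a court holiday, so no extension applies.

December 21, 2020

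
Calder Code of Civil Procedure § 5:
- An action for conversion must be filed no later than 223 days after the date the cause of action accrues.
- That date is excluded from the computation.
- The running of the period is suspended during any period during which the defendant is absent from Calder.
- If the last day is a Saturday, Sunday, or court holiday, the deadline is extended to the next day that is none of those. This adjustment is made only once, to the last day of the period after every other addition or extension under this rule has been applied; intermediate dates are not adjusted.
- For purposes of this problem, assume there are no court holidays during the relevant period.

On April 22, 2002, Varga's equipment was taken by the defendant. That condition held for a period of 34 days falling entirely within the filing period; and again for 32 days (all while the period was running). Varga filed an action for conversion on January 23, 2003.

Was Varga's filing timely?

Yes

223 days after April 22, 2002 is December 1, 2002.
Tolling adds 34 days: December 1, 2002 + 34 days = January 4, 2003.
Tolling adds 32 days: January 4, 2003 + 32 days = February 5, 2003.
February 5, 2003 is a Wednesday and not a court holiday, so no extension applies.
The deadline is February 5, 2003; the filing on January 23, 2003 is on or before that date.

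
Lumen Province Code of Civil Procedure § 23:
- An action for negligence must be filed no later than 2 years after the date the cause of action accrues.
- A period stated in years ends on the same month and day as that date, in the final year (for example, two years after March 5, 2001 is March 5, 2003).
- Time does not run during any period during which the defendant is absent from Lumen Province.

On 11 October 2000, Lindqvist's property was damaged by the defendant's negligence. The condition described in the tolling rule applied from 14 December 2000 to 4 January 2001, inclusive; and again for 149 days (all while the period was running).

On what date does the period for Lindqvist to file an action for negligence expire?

March 31, 2003

2 years after 11 October 2000 is October 11, 2002.
From December 14, 2000 through January 4, 2001 inclusive is 22 days; tolling adds 22 days: October 11, 2002 + 22 days = November 2, 2002.
Tolling adds 149 days: November 2, 2002 + 149 days = March 31, 2003.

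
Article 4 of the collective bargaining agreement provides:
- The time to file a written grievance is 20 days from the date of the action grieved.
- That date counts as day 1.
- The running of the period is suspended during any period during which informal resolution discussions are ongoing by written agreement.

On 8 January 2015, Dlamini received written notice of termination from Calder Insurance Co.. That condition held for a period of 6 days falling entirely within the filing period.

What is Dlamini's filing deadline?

Counting 8 January 2015 as day 1, day 20 is January 27, 2015.
Tolling adds 6 days: January 27, 2015 + 6 days = February 2, 2015.

February 2, 2015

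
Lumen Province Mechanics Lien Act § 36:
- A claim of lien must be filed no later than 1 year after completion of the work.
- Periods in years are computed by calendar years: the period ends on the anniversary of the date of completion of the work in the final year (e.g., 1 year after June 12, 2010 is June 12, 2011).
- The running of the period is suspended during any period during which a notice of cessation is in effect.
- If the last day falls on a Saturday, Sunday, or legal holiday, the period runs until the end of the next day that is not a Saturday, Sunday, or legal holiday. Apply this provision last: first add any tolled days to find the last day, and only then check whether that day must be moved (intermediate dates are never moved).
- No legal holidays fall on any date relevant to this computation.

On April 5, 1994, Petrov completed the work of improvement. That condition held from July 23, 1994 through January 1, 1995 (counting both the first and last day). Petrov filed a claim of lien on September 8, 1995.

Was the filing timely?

1 year after April 5, 1994 is April 5, 1995.
From July 23, 1994 through January 1, 1995 inclusive is 163 days; tolling adds 163 days: April 5, 1995 + 163 days = September 15, 1995.
September 15, 1995 is a Friday and not a legal holiday, so no extension applies.
The deadline is September 15, 1995; the filing on September 8, 1995 is on or before that date.

Yes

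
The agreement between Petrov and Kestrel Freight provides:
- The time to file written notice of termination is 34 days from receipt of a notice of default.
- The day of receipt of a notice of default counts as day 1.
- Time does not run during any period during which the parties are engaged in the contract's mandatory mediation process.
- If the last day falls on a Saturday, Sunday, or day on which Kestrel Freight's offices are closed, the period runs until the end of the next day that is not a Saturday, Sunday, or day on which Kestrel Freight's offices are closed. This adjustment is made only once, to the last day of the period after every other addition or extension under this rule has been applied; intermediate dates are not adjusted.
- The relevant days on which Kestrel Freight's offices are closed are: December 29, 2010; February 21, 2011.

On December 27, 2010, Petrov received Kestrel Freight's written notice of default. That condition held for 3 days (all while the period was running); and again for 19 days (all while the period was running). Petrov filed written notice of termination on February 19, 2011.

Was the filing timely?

Counting December 27, 2010 as day 1, day 34 is January 29, 2011.
Tolling adds 3 days: January 29, 2011 + 3 days = February 1, 2011.
Tolling adds 19 days: February 1, 2011 + 19 days = February 20, 2011.
February 20, 2011 is Sunday; February 21, 2011 is a listed holiday. The next qualifying day is February 22, 2011.
The deadline is February 22, 2011; the filing on February 19, 2011 is on or before that date.

Yes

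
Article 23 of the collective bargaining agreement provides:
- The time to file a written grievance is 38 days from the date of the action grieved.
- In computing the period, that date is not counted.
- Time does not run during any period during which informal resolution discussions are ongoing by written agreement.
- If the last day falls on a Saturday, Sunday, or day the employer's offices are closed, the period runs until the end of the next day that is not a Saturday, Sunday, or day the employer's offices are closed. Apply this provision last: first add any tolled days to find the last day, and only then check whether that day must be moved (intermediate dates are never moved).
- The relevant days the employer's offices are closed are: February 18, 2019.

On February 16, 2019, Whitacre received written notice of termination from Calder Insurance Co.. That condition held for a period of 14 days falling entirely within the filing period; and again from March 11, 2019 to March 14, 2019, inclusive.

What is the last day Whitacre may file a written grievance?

38 days after February 16, 2019 is March 26, 2019.
Tolling adds 14 days: March 26, 2019 + 14 days = April 9, 2019.
From March 11, 2019 through March 14, 2019 inclusive is 4 days; tolling adds 4 days: April 9, 2019 + 4 days = April 13, 2019.
April 13, 2019 is Saturday; April 14, 2019 is Sunday. The next qualifying day is April 15, 2019.

April 15, 2019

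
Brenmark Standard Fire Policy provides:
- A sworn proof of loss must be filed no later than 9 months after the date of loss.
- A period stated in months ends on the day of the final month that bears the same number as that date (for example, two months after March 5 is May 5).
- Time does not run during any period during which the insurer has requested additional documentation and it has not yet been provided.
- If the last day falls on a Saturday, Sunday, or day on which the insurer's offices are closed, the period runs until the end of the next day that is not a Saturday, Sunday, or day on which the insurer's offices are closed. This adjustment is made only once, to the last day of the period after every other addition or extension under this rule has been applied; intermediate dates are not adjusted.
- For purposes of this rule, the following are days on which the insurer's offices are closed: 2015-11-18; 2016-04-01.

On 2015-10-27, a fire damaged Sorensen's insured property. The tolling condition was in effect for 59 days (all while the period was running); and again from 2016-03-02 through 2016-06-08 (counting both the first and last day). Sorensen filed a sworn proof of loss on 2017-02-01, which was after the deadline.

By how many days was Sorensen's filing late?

30 days

9 months after 2015-10-27 is July 27, 2016.
Tolling adds 59 days: July 27, 2016 + 59 days = September 24, 2016.
From March 2, 2016 through June 8, 2016 inclusive is 99 days; tolling adds 99 days: September 24, 2016 + 99 days = January 1, 2017.
January 1, 2017 is Sunday. The next qualifying day is January 2, 2017.
The deadline is January 2, 2017; from January 2, 2017 to February 1, 2017 is 30 days.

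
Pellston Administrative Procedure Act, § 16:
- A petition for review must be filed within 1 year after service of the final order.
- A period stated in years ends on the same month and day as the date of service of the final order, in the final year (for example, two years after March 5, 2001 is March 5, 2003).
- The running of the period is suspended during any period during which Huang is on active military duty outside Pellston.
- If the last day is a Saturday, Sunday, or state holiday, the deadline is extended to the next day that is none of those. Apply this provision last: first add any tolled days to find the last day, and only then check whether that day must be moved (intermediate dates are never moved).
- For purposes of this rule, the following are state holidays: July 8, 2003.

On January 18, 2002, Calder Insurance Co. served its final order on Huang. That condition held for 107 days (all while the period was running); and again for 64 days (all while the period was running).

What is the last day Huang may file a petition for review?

July 9, 2003

1 year after January 18, 2002 is January 18, 2003.
Tolling adds 107 days: January 18, 2003 + 107 days = May 5, 2003.
Tolling adds 64 days: May 5, 2003 + 64 days = July 8, 2003.
July 8, 2003 is a listed holiday. The next qualifying day is July 9, 2003.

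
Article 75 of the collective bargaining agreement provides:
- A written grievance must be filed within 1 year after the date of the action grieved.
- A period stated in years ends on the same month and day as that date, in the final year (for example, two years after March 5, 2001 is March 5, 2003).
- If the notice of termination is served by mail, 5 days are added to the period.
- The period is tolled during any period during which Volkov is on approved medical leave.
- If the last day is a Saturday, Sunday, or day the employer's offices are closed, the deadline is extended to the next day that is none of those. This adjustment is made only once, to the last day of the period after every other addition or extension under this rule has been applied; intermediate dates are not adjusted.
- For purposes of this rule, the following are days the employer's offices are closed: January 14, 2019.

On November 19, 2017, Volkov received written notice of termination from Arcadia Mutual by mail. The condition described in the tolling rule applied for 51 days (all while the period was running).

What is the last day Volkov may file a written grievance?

1 year after November 19, 2017 is November 19, 2018.
Service was by mail, adding 5 days: November 19, 2018 + 5 days = November 24, 2018.
Tolling adds 51 days: November 24, 2018 + 51 days = January 14, 2019.
January 14, 2019 is a listed holiday. The next qualifying day is January 15, 2019.

January 15, 2019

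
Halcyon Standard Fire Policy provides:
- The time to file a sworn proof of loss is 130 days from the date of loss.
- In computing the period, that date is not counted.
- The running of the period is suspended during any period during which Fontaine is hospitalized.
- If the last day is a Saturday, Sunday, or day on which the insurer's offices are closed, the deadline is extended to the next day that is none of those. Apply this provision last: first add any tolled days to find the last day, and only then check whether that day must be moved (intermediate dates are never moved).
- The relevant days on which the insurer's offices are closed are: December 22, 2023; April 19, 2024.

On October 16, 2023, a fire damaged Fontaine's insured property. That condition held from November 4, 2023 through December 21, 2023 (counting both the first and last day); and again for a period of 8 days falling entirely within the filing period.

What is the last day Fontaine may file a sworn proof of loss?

April 22, 2024

130 days after October 16, 2023 is February 23, 2024.
From November 4, 2023 through December 21, 2023 inclusive is 48 days; tolling adds 48 days: February 23, 2024 + 48 days = April 11, 2024.
Tolling adds 8 days: April 11, 2024 + 8 days = April 19, 2024.
April 19, 2024 is a listed holiday; April 20, 2024 is Saturday; April 21, 2024 is Sunday. The next qualifying day is April 22, 2024.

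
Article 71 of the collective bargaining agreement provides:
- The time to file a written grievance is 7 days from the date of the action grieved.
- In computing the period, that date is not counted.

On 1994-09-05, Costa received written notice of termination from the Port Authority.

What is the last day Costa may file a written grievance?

September 12, 1994

7 days after 1994-09-05 is September 12, 1994.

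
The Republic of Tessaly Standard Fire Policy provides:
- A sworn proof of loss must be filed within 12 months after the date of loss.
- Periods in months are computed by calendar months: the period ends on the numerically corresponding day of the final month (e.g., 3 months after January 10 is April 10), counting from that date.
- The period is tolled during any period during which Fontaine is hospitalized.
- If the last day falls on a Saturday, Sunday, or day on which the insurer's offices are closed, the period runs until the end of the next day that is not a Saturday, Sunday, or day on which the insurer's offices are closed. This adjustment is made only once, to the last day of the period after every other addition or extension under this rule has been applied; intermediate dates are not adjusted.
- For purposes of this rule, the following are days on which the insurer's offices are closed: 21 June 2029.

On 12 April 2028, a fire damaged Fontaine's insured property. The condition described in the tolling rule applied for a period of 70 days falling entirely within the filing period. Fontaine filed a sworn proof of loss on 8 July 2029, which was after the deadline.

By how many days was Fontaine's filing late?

12 months after 12 April 2028 is April 12, 2029.
Tolling adds 70 days: April 12, 2029 + 70 days = June 21, 2029.
June 21, 2029 is a listed holiday. The next qualifying day is June 22, 2029.
The deadline is June 22, 2029; from June 22, 2029 to July 8, 2029 is 16 days.

16 days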